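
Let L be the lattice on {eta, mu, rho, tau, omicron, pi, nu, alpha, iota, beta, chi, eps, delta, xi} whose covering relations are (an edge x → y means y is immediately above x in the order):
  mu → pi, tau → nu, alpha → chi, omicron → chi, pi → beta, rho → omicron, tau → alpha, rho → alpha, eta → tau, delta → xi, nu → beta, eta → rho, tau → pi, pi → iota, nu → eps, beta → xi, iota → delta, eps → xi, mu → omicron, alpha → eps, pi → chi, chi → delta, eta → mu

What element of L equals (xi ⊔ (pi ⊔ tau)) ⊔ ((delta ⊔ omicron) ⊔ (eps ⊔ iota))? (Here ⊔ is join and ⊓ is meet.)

xi

pi ∨ tau = pi
xi ∨ pi = xi
delta ∨ omicron = delta
eps ∨ iota = xi
delta ∨ xi = xi
xi ∨ xi = xi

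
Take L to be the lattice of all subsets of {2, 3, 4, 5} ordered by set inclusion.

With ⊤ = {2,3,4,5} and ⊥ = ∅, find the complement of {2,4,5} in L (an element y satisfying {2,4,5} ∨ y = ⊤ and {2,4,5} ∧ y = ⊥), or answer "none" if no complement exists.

Need y with {2,4,5} ∨ y = {2,3,4,5} and {2,4,5} ∧ y = ∅.
Checking each element gives: {3}.

{3}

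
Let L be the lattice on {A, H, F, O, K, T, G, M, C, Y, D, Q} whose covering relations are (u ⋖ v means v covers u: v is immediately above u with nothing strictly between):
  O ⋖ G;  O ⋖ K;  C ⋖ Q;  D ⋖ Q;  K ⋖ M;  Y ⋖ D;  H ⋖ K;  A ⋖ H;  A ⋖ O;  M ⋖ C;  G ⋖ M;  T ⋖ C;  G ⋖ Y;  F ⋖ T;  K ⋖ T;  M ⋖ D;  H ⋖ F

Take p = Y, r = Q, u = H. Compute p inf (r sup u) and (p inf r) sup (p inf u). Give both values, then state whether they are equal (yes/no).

Y; Y; yes

r sup u = Q, so p inf (r sup u) = Y inf Q = Y.
p inf r = Y and p inf u = A, so (p inf r) sup (p inf u) = Y sup A = Y.
Equal: yes.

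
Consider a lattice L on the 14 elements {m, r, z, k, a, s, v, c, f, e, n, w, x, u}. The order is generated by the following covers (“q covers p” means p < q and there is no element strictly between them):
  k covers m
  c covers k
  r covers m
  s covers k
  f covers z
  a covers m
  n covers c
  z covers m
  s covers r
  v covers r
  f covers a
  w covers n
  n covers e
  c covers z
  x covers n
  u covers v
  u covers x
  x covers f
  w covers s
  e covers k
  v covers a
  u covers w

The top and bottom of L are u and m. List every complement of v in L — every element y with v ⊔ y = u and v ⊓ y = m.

c, e, k, n, z

Need y with v ∨ y = u and v ∧ y = m.
Checking each element gives: c, e, k, n, z.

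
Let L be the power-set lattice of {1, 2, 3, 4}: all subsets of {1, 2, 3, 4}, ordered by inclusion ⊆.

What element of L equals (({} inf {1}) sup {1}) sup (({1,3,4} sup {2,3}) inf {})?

{} ∧ {1} = {}
{} ∨ {1} = {1}
{1,3,4} ∨ {2,3} = {1,2,3,4}
{1,2,3,4} ∧ {} = {}
{1} ∨ {} = {1}

{1}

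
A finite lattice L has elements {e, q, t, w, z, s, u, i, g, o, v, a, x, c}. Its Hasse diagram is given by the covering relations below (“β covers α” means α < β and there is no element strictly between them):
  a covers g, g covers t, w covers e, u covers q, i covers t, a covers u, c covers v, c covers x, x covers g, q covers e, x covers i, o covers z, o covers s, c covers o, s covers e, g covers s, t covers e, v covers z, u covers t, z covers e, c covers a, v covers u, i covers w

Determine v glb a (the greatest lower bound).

Common lower bounds of {v, a}: e, q, t, u.
The greatest among these is u.

u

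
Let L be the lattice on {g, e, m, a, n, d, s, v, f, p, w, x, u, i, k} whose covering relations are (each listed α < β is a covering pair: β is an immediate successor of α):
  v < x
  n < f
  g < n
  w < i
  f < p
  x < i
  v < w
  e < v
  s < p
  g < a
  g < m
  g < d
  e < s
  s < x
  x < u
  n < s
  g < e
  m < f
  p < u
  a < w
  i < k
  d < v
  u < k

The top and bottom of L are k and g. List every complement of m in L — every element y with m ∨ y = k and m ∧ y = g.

a, i, w

Need y with m ∨ y = k and m ∧ y = g.
Checking each element gives: a, i, w.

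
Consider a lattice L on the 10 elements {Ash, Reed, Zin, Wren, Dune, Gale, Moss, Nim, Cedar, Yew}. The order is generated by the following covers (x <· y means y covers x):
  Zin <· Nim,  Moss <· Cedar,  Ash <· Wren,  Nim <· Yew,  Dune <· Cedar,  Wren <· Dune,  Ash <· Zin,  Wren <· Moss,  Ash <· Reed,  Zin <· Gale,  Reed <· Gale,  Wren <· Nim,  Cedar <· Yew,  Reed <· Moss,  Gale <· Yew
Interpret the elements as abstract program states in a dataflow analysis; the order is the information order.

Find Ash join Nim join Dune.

Common upper bounds of {Ash, Nim, Dune}: Yew.
The least among these is Yew.

Yew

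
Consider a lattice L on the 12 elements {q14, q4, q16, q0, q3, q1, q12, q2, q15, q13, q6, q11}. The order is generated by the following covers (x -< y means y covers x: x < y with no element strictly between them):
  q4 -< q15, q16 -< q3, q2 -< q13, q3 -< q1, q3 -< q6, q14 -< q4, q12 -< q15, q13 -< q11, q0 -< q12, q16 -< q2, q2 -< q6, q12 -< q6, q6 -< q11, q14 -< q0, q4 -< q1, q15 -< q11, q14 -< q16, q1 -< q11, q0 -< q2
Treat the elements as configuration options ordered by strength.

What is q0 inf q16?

q14

Common lower bounds of {q0, q16}: q14.
The greatest among these is q14.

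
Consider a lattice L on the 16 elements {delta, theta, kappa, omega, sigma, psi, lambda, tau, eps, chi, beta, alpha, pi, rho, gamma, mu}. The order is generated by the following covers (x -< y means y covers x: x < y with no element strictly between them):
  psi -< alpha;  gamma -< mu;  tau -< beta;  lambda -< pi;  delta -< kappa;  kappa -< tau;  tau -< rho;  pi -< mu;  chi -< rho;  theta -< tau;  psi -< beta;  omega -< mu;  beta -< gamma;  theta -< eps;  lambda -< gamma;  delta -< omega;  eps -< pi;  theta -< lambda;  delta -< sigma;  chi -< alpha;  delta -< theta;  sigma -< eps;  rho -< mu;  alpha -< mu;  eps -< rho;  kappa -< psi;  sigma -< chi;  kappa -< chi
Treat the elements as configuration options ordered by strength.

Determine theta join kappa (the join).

tau

Common upper bounds of {theta, kappa}: beta, gamma, mu, rho, tau.
The least among these is tau.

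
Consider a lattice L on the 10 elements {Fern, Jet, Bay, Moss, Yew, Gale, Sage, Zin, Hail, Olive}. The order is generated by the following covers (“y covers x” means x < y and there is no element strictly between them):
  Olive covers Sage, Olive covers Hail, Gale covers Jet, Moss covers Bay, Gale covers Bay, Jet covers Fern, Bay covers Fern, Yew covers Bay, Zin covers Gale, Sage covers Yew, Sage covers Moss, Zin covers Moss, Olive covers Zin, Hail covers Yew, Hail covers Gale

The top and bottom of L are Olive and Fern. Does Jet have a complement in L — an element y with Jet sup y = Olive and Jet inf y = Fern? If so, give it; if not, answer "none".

Sage

Need y with Jet ∨ y = Olive and Jet ∧ y = Fern.
Checking each element gives: Sage.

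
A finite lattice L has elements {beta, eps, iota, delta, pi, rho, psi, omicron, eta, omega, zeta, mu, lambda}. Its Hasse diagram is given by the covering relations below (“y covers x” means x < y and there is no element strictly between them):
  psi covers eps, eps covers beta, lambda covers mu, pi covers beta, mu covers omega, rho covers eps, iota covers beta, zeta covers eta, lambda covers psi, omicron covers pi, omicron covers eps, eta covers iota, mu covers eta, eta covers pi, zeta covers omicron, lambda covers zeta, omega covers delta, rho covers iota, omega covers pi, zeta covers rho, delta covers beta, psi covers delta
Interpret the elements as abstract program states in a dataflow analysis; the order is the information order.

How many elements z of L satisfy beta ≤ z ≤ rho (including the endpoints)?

The interval [beta, rho] = {beta, eps, iota, rho}, which has 4 elements.

4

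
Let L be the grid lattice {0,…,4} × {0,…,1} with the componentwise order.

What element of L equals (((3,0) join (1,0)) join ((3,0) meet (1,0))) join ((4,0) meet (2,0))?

(3,0) ∨ (1,0) = (3,0)
(3,0) ∧ (1,0) = (1,0)
(3,0) ∨ (1,0) = (3,0)
(4,0) ∧ (2,0) = (2,0)
(3,0) ∨ (2,0) = (3,0)

(3,0)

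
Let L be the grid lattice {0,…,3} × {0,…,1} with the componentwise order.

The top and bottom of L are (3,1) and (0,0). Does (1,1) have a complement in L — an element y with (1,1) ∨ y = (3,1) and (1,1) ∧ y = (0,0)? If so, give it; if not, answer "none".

none

For every candidate y, either (1,1) ∨ y ≠ (3,1) or (1,1) ∧ y ≠ (0,0); no complement exists.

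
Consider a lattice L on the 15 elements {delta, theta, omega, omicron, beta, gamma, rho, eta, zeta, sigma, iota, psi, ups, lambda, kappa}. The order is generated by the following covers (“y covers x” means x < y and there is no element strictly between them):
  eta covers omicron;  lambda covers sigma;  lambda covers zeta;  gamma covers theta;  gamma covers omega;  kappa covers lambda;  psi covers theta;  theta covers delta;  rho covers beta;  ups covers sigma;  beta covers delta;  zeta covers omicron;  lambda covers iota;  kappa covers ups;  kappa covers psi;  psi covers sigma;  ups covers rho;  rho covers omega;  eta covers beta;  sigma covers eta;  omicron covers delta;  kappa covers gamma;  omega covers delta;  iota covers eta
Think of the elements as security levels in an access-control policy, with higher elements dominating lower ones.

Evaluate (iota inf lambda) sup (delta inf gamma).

iota

iota ∧ lambda = iota
delta ∧ gamma = delta
iota ∨ delta = iota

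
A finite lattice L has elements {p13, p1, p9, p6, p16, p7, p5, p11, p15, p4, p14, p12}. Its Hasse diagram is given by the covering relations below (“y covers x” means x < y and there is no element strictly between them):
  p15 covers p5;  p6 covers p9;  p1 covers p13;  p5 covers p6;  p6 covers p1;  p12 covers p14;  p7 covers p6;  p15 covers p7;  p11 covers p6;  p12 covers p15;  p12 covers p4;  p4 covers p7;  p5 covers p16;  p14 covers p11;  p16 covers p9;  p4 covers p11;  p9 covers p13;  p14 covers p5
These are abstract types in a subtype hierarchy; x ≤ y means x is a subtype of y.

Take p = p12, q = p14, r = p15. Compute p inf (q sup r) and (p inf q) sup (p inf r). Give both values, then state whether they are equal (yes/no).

q sup r = p12, so p inf (q sup r) = p12 inf p12 = p12.
p inf q = p14 and p inf r = p15, so (p inf q) sup (p inf r) = p14 sup p15 = p12.
Equal: yes.

p12; p12; yes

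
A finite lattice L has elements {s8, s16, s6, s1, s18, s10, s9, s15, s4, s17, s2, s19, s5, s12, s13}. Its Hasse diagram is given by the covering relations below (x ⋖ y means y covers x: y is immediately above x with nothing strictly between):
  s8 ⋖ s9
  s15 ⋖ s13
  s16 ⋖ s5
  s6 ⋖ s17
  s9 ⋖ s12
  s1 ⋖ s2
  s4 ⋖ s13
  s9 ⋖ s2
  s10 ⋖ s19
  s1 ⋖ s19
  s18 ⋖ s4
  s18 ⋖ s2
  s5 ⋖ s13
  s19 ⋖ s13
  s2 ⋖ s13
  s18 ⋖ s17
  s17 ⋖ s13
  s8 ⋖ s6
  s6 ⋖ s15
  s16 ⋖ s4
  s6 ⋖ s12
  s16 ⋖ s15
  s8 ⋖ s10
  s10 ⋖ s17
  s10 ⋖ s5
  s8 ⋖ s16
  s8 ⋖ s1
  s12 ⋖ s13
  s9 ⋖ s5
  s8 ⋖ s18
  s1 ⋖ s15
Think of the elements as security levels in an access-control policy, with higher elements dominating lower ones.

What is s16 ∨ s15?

s15

Common upper bounds of {s16, s15}: s13, s15.
The least among these is s15.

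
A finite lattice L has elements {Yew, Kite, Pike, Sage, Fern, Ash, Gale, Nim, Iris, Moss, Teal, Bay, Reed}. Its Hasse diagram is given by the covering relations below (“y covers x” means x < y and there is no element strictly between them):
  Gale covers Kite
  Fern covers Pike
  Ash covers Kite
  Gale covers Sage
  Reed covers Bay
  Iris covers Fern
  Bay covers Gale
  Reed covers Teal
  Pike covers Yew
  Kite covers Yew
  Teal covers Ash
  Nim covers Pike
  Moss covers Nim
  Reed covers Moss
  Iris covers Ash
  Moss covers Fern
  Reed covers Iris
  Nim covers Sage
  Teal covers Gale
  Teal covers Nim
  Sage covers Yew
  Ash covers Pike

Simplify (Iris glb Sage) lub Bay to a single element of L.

Bay

Iris ∧ Sage = Yew
Yew ∨ Bay = Bay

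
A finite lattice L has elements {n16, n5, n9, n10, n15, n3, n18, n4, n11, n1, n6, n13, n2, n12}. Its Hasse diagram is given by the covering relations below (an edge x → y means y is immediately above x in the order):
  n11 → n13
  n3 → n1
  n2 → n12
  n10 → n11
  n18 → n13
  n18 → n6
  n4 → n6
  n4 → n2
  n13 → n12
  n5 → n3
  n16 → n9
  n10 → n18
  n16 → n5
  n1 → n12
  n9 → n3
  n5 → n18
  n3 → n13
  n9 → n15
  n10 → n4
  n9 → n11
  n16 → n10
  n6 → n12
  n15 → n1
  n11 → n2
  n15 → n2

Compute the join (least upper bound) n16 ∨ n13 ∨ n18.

Common upper bounds of {n16, n13, n18}: n12, n13.
The least among these is n13.

n13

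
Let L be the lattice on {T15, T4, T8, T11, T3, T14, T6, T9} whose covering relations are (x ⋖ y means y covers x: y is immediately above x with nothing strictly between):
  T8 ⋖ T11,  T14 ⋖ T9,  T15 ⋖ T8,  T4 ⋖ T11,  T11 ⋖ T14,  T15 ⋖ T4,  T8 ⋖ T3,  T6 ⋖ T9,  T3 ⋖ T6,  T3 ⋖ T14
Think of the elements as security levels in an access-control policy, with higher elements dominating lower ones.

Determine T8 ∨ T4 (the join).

Common upper bounds of {T8, T4}: T11, T14, T9.
The least among these is T11.

T11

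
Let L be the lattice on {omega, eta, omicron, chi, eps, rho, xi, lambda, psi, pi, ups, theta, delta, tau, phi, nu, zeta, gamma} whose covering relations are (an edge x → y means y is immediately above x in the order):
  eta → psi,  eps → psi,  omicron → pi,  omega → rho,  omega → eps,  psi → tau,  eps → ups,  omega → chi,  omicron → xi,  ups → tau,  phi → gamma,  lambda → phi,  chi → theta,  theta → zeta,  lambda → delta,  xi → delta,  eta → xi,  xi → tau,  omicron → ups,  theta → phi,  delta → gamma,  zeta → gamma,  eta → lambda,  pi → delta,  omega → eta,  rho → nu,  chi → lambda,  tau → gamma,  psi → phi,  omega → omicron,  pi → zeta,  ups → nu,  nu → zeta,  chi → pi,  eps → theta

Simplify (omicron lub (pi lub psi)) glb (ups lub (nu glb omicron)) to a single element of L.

ups

pi ∨ psi = gamma
omicron ∨ gamma = gamma
nu ∧ omicron = omicron
ups ∨ omicron = ups
gamma ∧ ups = ups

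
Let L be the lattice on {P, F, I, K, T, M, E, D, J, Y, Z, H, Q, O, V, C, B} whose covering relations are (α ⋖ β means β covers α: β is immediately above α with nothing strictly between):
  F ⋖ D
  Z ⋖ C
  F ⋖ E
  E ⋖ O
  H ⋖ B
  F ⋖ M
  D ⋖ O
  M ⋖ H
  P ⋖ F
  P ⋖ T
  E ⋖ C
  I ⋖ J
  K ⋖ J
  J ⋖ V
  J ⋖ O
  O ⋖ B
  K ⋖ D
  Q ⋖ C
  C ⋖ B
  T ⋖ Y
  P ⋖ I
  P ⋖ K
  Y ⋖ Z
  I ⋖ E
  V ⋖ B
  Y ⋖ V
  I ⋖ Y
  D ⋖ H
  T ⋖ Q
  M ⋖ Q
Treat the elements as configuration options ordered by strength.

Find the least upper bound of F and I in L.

Common upper bounds of {F, I}: B, C, E, O.
The least among these is E.

E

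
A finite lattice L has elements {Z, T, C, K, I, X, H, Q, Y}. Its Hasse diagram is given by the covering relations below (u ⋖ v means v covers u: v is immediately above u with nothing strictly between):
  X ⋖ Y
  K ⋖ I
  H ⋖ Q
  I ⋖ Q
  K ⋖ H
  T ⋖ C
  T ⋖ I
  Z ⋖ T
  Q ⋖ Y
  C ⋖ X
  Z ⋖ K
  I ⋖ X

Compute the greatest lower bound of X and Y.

X

Common lower bounds of {X, Y}: C, I, K, T, X, Z.
The greatest among these is X.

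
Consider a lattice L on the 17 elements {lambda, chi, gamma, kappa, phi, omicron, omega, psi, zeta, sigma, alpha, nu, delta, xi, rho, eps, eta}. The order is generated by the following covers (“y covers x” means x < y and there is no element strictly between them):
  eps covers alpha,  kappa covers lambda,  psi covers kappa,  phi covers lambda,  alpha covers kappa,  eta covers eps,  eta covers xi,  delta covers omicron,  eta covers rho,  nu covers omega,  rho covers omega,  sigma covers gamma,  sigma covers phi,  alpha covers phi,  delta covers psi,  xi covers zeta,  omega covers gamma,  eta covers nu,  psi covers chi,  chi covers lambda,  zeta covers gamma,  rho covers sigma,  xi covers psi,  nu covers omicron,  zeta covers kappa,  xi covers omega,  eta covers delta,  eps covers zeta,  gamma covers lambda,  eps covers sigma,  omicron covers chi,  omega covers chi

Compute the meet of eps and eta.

eps

Common lower bounds of {eps, eta}: alpha, eps, gamma, kappa, lambda, phi, sigma, zeta.
The greatest among these is eps.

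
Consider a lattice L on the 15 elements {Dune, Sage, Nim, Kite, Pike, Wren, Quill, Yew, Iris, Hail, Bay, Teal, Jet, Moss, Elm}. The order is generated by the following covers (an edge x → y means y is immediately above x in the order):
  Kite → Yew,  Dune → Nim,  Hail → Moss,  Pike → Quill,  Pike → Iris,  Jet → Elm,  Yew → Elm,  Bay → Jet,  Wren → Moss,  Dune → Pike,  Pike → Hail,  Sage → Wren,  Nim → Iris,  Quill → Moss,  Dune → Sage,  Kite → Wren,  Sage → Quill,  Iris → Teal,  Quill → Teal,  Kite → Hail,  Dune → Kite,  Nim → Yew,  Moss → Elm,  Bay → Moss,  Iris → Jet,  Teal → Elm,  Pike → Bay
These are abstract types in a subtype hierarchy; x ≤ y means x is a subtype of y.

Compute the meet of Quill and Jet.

Common lower bounds of {Quill, Jet}: Dune, Pike.
The greatest among these is Pike.

Pike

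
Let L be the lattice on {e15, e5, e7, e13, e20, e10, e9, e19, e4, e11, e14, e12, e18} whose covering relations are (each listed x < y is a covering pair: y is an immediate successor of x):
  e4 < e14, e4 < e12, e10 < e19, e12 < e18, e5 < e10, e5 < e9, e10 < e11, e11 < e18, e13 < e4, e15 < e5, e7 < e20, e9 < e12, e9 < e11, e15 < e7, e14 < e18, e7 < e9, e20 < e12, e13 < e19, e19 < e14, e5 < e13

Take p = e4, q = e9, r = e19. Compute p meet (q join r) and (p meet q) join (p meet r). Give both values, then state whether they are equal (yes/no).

q join r = e18, so p meet (q join r) = e4 meet e18 = e4.
p meet q = e5 and p meet r = e13, so (p meet q) join (p meet r) = e5 join e13 = e13.
Equal: no.

e4; e13; no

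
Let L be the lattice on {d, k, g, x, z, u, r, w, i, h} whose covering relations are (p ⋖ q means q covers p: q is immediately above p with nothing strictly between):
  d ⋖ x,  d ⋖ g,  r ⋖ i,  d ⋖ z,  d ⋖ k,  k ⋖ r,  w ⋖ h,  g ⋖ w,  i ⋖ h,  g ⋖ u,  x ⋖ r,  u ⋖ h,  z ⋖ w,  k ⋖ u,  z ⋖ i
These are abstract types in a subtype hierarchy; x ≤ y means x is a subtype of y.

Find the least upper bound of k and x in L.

Common upper bounds of {k, x}: h, i, r.
The least among these is r.

r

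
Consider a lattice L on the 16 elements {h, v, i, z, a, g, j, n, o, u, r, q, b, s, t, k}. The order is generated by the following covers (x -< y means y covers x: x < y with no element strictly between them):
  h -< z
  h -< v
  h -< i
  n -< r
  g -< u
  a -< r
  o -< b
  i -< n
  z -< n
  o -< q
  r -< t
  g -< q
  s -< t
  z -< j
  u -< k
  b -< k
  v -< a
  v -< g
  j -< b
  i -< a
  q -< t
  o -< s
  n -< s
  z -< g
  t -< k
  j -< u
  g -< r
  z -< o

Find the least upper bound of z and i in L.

n

Common upper bounds of {z, i}: k, n, r, s, t.
The least among these is n.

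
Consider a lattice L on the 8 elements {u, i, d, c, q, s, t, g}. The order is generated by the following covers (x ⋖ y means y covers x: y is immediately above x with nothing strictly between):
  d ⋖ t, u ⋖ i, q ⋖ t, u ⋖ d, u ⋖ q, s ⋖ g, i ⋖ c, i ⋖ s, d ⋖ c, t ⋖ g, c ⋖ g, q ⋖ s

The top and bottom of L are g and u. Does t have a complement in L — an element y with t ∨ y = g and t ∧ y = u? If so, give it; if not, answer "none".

i

Need y with t ∨ y = g and t ∧ y = u.
Checking each element gives: i.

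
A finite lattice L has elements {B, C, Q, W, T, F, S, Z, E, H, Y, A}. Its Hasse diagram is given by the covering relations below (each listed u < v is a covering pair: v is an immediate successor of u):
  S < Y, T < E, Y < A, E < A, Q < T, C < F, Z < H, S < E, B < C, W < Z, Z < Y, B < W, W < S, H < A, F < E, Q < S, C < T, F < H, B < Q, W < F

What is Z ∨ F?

H

Common upper bounds of {Z, F}: A, H.
The least among these is H.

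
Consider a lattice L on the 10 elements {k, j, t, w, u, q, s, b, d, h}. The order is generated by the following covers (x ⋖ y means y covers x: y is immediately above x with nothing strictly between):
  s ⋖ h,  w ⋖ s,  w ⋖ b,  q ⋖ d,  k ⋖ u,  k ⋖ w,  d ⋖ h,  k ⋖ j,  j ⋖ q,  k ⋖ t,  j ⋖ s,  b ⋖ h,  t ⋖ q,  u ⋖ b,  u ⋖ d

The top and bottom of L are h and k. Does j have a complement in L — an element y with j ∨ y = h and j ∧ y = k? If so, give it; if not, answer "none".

Need y with j ∨ y = h and j ∧ y = k.
Checking each element gives: b.

b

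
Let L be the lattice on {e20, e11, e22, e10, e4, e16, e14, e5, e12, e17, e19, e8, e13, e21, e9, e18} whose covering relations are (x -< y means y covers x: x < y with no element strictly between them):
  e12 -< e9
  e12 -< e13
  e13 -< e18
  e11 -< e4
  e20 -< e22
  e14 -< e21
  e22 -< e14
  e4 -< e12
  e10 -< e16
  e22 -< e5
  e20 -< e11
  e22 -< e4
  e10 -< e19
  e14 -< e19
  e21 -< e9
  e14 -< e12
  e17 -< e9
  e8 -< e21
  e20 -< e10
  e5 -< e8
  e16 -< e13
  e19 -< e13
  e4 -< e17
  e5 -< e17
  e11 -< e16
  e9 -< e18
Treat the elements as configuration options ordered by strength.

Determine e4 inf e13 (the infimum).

e4

Common lower bounds of {e4, e13}: e11, e20, e22, e4.
The greatest among these is e4.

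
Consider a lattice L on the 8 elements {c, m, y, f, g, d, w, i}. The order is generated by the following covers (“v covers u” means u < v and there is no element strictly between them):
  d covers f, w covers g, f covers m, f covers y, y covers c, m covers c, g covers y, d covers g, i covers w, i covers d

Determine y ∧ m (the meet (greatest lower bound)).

c

Common lower bounds of {y, m}: c.
The greatest among these is c.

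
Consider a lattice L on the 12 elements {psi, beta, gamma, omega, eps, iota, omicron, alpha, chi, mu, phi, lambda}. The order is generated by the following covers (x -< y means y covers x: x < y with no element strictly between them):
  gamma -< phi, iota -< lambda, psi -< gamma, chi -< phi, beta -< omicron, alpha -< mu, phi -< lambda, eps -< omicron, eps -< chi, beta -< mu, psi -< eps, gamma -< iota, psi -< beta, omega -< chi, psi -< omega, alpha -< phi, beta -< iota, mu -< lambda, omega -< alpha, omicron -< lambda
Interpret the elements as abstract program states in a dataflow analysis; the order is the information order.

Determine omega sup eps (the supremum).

chi

Common upper bounds of {omega, eps}: chi, lambda, phi.
The least among these is chi.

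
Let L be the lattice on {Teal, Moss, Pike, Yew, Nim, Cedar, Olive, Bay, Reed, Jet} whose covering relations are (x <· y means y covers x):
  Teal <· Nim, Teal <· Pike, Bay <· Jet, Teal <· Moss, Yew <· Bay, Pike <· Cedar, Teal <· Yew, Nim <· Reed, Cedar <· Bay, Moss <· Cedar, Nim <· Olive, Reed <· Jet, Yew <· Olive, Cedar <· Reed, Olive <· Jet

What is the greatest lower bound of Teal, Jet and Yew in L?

Common lower bounds of {Teal, Jet, Yew}: Teal.
The greatest among these is Teal.

Teal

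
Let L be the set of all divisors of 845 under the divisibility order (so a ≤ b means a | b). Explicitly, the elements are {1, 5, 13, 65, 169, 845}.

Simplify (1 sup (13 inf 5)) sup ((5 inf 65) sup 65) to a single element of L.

65

13 ∧ 5 = 1
1 ∨ 1 = 1
5 ∧ 65 = 5
5 ∨ 65 = 65
1 ∨ 65 = 65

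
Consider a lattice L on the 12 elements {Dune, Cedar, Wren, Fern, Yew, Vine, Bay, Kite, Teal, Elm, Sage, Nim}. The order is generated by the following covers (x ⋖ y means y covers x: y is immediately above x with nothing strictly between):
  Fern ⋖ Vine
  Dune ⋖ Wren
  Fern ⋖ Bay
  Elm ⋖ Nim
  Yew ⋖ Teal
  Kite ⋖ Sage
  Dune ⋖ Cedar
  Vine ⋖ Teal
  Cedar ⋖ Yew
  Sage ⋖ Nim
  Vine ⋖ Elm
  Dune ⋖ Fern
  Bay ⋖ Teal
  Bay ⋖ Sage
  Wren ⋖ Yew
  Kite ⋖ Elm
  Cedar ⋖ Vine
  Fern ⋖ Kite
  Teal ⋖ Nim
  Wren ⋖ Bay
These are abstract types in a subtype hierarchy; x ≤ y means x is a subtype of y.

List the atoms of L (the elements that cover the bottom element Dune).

Cedar, Fern, Wren

The atoms are exactly the elements that cover Dune: Cedar, Fern, Wren.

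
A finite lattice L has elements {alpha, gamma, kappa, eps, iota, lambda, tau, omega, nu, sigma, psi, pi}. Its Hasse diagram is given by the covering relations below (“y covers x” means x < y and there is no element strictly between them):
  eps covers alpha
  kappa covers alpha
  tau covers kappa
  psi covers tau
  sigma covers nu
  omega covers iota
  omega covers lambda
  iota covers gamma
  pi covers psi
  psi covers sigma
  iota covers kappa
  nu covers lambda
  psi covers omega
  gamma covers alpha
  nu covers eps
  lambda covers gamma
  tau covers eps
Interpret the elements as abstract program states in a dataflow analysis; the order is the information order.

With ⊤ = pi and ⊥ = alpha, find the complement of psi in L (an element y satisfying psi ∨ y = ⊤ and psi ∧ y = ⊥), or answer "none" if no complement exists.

none

For every candidate y, either psi ∨ y ≠ pi or psi ∧ y ≠ alpha; no complement exists.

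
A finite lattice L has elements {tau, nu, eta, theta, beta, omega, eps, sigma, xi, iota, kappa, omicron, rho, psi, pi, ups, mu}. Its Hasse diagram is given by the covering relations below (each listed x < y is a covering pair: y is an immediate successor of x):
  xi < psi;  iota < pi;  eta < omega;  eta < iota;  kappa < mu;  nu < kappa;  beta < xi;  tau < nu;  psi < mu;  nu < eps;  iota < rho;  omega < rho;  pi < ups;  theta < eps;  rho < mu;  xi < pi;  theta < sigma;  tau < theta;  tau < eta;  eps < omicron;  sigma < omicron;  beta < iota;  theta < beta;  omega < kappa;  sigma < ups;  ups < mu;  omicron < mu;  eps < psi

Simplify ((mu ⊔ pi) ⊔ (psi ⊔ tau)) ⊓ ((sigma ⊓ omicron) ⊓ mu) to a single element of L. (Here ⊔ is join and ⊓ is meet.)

mu ∨ pi = mu
psi ∨ tau = psi
mu ∨ psi = mu
sigma ∧ omicron = sigma
sigma ∧ mu = sigma
mu ∧ sigma = sigma

sigma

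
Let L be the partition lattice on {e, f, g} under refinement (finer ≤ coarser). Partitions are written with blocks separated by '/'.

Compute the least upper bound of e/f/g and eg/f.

eg/f

Common upper bounds of {e/f/g, eg/f}: efg, eg/f.
The least among these is eg/f.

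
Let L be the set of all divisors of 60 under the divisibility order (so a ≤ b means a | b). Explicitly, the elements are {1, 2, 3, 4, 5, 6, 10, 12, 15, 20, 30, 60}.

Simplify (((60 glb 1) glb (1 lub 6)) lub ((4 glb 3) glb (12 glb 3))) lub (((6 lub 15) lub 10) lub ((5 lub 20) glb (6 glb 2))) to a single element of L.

60 ∧ 1 = 1
1 ∨ 6 = 6
1 ∧ 6 = 1
4 ∧ 3 = 1
12 ∧ 3 = 3
1 ∧ 3 = 1
1 ∨ 1 = 1
6 ∨ 15 = 30
30 ∨ 10 = 30
5 ∨ 20 = 20
6 ∧ 2 = 2
20 ∧ 2 = 2
30 ∨ 2 = 30
1 ∨ 30 = 30

30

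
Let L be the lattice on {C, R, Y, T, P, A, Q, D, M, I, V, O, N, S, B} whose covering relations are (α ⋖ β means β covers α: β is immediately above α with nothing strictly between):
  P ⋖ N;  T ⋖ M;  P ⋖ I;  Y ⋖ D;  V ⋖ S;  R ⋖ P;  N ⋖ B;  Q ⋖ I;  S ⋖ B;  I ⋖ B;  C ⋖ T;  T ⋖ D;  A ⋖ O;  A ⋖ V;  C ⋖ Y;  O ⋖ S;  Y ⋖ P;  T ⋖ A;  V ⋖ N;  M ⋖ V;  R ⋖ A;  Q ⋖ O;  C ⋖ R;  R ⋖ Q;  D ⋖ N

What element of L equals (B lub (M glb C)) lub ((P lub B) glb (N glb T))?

B

M ∧ C = C
B ∨ C = B
P ∨ B = B
N ∧ T = T
B ∧ T = T
B ∨ T = B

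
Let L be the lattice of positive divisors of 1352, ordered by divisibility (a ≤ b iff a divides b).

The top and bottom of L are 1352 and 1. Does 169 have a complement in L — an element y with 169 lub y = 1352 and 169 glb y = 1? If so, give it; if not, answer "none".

8

Need y with 169 ∨ y = 1352 and 169 ∧ y = 1.
Checking each element gives: 8.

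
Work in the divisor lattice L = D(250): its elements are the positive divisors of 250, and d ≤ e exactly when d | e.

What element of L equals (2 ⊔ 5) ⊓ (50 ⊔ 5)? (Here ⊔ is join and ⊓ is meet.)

2 ∨ 5 = 10
50 ∨ 5 = 50
10 ∧ 50 = 10

10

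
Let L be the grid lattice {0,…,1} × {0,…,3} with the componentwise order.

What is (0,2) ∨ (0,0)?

(0,2)

In a product of chains, the join is componentwise max, giving (0,2).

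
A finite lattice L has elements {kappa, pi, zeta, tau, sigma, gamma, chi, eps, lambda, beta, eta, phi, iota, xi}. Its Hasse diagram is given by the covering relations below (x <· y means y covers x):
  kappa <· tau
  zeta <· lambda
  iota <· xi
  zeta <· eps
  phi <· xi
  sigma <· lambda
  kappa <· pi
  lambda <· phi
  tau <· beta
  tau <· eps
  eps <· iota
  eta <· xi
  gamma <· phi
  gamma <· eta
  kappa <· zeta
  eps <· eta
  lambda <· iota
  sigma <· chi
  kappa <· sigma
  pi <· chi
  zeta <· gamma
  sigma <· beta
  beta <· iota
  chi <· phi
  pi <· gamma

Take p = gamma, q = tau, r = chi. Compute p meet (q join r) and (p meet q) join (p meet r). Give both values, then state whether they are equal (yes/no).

gamma; pi; no

q join r = xi, so p meet (q join r) = gamma meet xi = gamma.
p meet q = kappa and p meet r = pi, so (p meet q) join (p meet r) = kappa join pi = pi.
Equal: no.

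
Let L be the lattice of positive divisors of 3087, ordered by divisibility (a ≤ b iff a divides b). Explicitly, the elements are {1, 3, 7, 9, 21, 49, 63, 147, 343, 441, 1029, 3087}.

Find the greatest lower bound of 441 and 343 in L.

49

In the divisibility order, the meet is the greatest common divisor: gcd(441, 343) = 49.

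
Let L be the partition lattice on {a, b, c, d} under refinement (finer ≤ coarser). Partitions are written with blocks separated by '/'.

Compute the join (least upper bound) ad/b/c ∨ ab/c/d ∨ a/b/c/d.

abd/c

The join of ad/b/c, ab/c/d, a/b/c/d merges any blocks that overlap across the partitions, giving abd/c.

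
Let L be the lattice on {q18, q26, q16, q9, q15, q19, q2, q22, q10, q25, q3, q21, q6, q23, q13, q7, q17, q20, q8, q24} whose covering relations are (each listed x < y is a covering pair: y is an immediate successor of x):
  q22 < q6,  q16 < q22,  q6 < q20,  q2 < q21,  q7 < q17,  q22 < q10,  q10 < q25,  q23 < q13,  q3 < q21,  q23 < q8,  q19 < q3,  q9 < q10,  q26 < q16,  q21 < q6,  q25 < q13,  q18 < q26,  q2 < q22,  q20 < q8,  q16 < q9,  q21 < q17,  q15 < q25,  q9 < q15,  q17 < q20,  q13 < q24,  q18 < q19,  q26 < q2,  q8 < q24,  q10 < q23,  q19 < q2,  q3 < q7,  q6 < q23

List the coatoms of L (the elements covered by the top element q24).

The coatoms are exactly the elements covered by q24: q13, q8.

q13, q8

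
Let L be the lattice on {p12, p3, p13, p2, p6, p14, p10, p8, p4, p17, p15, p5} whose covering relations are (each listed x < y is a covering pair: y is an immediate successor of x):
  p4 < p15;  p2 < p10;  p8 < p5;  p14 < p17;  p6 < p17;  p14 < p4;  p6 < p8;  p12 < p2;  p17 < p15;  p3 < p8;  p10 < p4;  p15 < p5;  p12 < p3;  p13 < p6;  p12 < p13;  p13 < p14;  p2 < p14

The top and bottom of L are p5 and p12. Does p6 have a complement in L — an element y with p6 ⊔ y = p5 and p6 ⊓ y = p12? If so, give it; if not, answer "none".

none

For every candidate y, either p6 ∨ y ≠ p5 or p6 ∧ y ≠ p12; no complement exists.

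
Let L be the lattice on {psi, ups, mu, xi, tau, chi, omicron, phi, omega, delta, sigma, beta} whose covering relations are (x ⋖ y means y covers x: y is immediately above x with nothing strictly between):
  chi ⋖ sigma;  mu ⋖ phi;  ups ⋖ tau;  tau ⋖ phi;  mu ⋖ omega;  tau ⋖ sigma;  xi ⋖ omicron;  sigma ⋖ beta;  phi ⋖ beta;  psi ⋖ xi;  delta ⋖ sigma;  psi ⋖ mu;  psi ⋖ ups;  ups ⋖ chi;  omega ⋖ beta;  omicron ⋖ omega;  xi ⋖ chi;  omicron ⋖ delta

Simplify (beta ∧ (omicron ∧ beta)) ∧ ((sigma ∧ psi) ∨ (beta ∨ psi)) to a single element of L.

omicron ∧ beta = omicron
beta ∧ omicron = omicron
sigma ∧ psi = psi
beta ∨ psi = beta
psi ∨ beta = beta
omicron ∧ beta = omicron

omicron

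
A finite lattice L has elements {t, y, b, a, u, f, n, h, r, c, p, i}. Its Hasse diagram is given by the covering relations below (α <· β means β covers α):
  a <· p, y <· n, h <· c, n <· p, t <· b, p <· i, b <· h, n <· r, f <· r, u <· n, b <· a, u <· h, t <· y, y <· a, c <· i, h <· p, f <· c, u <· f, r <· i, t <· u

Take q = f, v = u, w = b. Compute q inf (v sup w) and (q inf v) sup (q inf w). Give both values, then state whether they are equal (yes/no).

v sup w = h, so q inf (v sup w) = f inf h = u.
q inf v = u and q inf w = t, so (q inf v) sup (q inf w) = u sup t = u.
Equal: yes.

u; u; yes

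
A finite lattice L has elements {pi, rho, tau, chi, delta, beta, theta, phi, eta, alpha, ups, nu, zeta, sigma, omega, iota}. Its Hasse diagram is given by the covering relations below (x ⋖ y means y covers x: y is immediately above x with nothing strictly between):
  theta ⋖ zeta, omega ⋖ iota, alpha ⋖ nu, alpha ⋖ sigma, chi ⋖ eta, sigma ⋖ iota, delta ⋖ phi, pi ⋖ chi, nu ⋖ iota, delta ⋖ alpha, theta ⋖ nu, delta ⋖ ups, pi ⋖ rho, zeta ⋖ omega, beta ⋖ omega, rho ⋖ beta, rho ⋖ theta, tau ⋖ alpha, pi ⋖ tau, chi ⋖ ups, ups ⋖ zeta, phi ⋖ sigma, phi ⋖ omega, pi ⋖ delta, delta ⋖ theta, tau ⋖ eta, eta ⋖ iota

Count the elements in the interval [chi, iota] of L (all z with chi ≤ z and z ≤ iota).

6

The interval [chi, iota] = {chi, eta, iota, omega, ups, zeta}, which has 6 elements.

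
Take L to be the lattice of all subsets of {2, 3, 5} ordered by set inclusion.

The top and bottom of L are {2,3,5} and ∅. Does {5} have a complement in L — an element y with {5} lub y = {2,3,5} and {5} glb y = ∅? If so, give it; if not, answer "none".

Need y with {5} ∨ y = {2,3,5} and {5} ∧ y = ∅.
Checking each element gives: {2,3}.

{2,3}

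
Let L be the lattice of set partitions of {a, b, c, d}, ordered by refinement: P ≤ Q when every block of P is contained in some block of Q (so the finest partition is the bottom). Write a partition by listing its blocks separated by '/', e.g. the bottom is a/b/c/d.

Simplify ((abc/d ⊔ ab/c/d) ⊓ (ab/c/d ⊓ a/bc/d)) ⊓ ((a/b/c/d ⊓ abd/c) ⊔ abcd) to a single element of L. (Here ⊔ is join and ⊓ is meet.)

abc/d ∨ ab/c/d = abc/d
ab/c/d ∧ a/bc/d = a/b/c/d
abc/d ∧ a/b/c/d = a/b/c/d
a/b/c/d ∧ abd/c = a/b/c/d
a/b/c/d ∨ abcd = abcd
a/b/c/d ∧ abcd = a/b/c/d

a/b/c/d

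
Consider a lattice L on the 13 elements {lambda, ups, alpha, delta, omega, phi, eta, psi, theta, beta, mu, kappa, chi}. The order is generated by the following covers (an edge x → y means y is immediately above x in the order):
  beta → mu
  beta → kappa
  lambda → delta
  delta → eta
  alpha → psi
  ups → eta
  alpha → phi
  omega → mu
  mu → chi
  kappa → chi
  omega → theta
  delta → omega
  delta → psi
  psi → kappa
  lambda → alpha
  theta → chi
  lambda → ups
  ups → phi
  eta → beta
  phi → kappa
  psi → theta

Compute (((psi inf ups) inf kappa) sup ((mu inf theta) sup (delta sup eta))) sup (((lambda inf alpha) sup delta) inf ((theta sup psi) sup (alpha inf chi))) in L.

mu

psi ∧ ups = lambda
lambda ∧ kappa = lambda
mu ∧ theta = omega
delta ∨ eta = eta
omega ∨ eta = mu
lambda ∨ mu = mu
lambda ∧ alpha = lambda
lambda ∨ delta = delta
theta ∨ psi = theta
alpha ∧ chi = alpha
theta ∨ alpha = theta
delta ∧ theta = delta
mu ∨ delta = mu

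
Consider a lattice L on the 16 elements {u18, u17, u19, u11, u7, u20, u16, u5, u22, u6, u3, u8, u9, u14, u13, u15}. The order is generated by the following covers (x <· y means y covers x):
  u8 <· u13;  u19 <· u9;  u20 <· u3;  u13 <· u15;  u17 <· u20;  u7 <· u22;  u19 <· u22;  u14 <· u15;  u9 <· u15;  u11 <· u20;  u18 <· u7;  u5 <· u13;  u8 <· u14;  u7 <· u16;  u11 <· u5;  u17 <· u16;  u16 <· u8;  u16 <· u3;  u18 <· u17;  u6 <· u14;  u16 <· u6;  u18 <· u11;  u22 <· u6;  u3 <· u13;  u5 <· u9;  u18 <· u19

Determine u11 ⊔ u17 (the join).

Common upper bounds of {u11, u17}: u13, u15, u20, u3.
The least among these is u20.

u20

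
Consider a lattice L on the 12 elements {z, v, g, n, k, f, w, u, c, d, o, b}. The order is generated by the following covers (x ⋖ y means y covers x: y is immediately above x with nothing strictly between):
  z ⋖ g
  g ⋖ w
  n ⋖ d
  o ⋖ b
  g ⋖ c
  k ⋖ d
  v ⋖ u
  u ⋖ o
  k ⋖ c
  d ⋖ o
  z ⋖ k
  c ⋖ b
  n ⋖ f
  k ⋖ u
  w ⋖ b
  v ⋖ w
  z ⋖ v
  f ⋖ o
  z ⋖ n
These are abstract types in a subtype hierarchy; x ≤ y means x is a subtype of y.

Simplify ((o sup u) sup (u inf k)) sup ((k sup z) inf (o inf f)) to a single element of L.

o

o ∨ u = o
u ∧ k = k
o ∨ k = o
k ∨ z = k
o ∧ f = f
k ∧ f = z
o ∨ z = o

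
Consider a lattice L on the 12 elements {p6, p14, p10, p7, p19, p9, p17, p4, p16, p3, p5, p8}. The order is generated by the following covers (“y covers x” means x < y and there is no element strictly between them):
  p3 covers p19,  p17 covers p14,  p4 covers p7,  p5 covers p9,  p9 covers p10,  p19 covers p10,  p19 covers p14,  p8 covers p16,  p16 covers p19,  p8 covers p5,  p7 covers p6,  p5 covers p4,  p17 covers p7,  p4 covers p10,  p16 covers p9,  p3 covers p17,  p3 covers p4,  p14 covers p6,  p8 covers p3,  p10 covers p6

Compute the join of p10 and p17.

Common upper bounds of {p10, p17}: p3, p8.
The least among these is p3.

p3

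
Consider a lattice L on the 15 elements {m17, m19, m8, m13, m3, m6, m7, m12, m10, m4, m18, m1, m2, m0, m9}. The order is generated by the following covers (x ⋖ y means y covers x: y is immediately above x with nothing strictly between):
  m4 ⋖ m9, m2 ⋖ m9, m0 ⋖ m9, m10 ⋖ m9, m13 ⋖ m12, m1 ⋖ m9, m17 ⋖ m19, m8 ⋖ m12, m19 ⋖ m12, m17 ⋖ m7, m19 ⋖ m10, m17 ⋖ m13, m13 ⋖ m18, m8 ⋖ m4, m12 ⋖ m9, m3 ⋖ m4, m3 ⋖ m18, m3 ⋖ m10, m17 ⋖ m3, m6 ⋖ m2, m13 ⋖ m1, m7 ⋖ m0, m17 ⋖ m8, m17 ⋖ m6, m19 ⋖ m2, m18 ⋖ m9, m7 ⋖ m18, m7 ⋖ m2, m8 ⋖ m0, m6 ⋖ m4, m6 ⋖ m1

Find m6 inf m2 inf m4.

Common lower bounds of {m6, m2, m4}: m17, m6.
The greatest among these is m6.

m6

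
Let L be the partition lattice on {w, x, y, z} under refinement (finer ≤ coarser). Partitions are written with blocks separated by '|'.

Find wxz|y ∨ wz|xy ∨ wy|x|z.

wxyz

The join of wxz|y, wz|xy, wy|x|z merges any blocks that overlap across the partitions, giving wxyz.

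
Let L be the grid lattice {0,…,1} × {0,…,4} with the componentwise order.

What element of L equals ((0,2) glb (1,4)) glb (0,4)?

(0,2) ∧ (1,4) = (0,2)
(0,2) ∧ (0,4) = (0,2)

(0,2)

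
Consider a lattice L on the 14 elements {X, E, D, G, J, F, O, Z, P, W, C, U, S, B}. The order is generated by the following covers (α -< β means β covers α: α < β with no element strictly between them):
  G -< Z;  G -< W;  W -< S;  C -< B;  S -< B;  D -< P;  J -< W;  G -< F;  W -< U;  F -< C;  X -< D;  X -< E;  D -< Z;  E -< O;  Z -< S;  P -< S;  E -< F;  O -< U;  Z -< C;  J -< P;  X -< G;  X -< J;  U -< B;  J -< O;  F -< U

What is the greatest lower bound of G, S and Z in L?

Common lower bounds of {G, S, Z}: G, X.
The greatest among these is G.

G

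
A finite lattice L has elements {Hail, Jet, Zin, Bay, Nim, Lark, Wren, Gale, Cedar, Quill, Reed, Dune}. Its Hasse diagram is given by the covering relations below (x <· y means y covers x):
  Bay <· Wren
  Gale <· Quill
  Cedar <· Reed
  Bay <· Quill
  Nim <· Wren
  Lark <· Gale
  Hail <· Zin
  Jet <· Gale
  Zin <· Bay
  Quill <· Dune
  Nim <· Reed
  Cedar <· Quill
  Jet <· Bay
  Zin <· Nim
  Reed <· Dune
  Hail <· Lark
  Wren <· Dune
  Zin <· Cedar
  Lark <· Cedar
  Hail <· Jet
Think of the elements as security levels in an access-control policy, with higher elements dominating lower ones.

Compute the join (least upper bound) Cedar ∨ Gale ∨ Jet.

Common upper bounds of {Cedar, Gale, Jet}: Dune, Quill.
The least among these is Quill.

Quill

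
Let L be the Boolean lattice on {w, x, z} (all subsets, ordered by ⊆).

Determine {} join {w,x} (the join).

Under ⊆, join is union: {} ∪ {w,x} = {w,x}.

{w,x}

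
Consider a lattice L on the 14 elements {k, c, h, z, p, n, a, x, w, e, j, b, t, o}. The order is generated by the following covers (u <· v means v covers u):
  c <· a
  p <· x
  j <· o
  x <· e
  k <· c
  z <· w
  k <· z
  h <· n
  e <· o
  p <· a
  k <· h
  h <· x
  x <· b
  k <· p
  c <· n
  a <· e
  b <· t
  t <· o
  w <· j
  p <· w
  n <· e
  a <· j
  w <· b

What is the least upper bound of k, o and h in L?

Common upper bounds of {k, o, h}: o.
The least among these is o.

o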